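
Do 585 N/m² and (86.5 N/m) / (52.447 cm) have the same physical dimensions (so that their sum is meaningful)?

Expand each in SI base units:
  585 N/m²:  N·m⁻² = kg·m·s⁻²·m⁻² = kg·m⁻¹·s⁻²
  (86.5 N/m) / (52.447 cm):  [kg·s⁻²] / [m] = kg·m⁻¹·s⁻²
Both are kg·m⁻¹·s⁻², so they have the same dimensions and can be added.

Yes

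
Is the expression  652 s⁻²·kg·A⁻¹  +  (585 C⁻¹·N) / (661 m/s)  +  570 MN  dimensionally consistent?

Expand each in SI base units:
  652 s⁻²·kg·A⁻¹:  kg·s⁻²·A⁻¹
  (585 C⁻¹·N) / (661 m/s):  [kg·m·s⁻³·A⁻¹] / [m·s⁻¹] = kg·s⁻²·A⁻¹
  570 MN:  N = kg·m·s⁻²
The terms do not share a single dimension (kg·m·s⁻² vs kg·s⁻²·A⁻¹).

No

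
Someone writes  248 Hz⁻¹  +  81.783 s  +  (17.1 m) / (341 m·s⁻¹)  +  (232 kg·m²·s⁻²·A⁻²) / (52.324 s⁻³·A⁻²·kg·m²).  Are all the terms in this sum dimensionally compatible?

Reduce each to base SI dimensions:
  248 Hz⁻¹:  Hz⁻¹ = (s⁻¹)⁻¹ = s
  81.783 s:  s
  (17.1 m) / (341 m·s⁻¹):  [m] / [m·s⁻¹] = s
  (232 kg·m²·s⁻²·A⁻²) / (52.324 s⁻³·A⁻²·kg·m²):  [kg·m²·s⁻²·A⁻²] / [kg·m²·s⁻³·A⁻²] = s
Every term reduces to s.

Yes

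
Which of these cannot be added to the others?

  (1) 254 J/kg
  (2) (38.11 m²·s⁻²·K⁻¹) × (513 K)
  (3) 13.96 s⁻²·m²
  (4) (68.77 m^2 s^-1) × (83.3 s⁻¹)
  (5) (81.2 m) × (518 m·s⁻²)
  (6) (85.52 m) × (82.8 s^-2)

(6)

Reduce each to base SI dimensions:
  (1) J·kg⁻¹ = N·m·kg⁻¹ = m²·s⁻²
  (2) [m²·s⁻²·K⁻¹] · [K] = m²·s⁻²
  (3) m²·s⁻²
  (4) [m²·s⁻¹] · [s⁻¹] = m²·s⁻²
  (5) [m] · [m·s⁻²] = m²·s⁻²
  (6) [m] · [s⁻²] = m·s⁻²
All reduce to m²·s⁻² except (6), which is m·s⁻².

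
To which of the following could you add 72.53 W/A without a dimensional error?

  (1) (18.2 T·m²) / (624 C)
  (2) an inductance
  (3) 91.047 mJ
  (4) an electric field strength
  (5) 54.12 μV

Reference: W·A⁻¹ = J·s⁻¹·A⁻¹ = kg·m²·s⁻³·A⁻¹.
Each option:
  (1) [kg·m²·s⁻²·A⁻¹] / [s·A] = kg·m²·s⁻³·A⁻²
  (2) [inductance] = kg·m²·s⁻²·A⁻²
  (3) J = N·m = kg·m²·s⁻²
  (4) [electric field strength] = kg·m·s⁻³·A⁻¹
  (5) V = J·C⁻¹ = kg·m²·s⁻³·A⁻¹  ← same
Only (5) matches kg·m²·s⁻³·A⁻¹.

(5)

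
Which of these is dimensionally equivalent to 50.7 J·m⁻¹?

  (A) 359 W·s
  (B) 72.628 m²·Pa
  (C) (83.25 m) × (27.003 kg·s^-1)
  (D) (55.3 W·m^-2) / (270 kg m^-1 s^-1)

Reference: J·m⁻¹ = N·m·m⁻¹ = kg·m·s⁻².
Each option:
  (A) W·s = J·s⁻¹·s = kg·m²·s⁻²
  (B) Pa·m² = N·m⁻²·m² = kg·m·s⁻²  ← same
  (C) [m] · [kg·s⁻¹] = kg·m·s⁻¹
  (D) [kg·s⁻³] / [kg·m⁻¹·s⁻¹] = m·s⁻²
Only (B) matches kg·m·s⁻².

(B)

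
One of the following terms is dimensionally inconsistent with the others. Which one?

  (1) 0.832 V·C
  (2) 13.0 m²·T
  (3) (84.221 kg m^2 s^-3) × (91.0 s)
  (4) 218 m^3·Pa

(2)

Dimensions:
  (1) C·V = s·A·J·C⁻¹ = kg·m²·s⁻²
  (2) T·m² = Wb·m⁻²·m² = kg·m²·s⁻²·A⁻¹
  (3) [kg·m²·s⁻³] · [s] = kg·m²·s⁻²
  (4) Pa·m³ = N·m⁻²·m³ = kg·m²·s⁻²
All reduce to kg·m²·s⁻² except (2), which is kg·m²·s⁻²·A⁻¹.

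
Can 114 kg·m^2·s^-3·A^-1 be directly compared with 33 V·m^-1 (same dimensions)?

No

Work out the base dimensions of each:
  114 kg·m^2·s^-3·A^-1:  kg·m²·s⁻³·A⁻¹
  33 V·m^-1:  V·m⁻¹ = J·C⁻¹·m⁻¹ = kg·m·s⁻³·A⁻¹
kg·m²·s⁻³·A⁻¹ ≠ kg·m·s⁻³·A⁻¹, so they cannot be added.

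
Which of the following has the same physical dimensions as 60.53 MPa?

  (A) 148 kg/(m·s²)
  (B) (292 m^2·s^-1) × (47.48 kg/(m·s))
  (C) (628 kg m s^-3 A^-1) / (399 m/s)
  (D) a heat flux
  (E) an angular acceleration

Reference: Pa = N·m⁻² = kg·m⁻¹·s⁻².
Each option:
  (A) kg·m⁻¹·s⁻²  ← same
  (B) [m²·s⁻¹] · [kg·m⁻¹·s⁻¹] = kg·m·s⁻²
  (C) [kg·m·s⁻³·A⁻¹] / [m·s⁻¹] = kg·s⁻²·A⁻¹
  (D) [heat flux] = kg·s⁻³
  (E) [angular acceleration] = s⁻²
Only (A) matches kg·m⁻¹·s⁻².

(A)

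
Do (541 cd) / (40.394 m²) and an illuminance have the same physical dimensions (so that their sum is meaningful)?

Yes

Reduce each to base SI dimensions:
  (541 cd) / (40.394 m²):  [cd] / [m²] = m⁻²·cd
  an illuminance:  [illuminance] = m⁻²·cd
Both are m⁻²·cd, so they have the same dimensions and can be added.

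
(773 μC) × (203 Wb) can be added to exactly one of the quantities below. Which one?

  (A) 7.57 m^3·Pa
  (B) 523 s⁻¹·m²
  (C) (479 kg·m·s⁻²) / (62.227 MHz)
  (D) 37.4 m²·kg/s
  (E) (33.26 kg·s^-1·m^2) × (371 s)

(D)

Reference: [s·A] · [kg·m²·s⁻²·A⁻¹] = kg·m²·s⁻¹.
Each option:
  (A) Pa·m³ = N·m⁻²·m³ = kg·m²·s⁻²
  (B) m²·s⁻¹
  (C) [kg·m·s⁻²] / [s⁻¹] = kg·m·s⁻¹
  (D) kg·m²·s⁻¹  ← same
  (E) [kg·m²·s⁻¹] · [s] = kg·m²
Only (D) matches kg·m²·s⁻¹.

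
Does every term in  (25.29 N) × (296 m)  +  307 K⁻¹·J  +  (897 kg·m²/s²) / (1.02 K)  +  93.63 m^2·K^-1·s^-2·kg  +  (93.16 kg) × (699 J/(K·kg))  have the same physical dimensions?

Reduce each to base SI dimensions:
  (25.29 N) × (296 m):  [kg·m·s⁻²] · [m] = kg·m²·s⁻²
  307 K⁻¹·J:  J·K⁻¹ = N·m·K⁻¹ = kg·m²·s⁻²·K⁻¹
  (897 kg·m²/s²) / (1.02 K):  [kg·m²·s⁻²] / [K] = kg·m²·s⁻²·K⁻¹
  93.63 m^2·K^-1·s^-2·kg:  kg·m²·s⁻²·K⁻¹
  (93.16 kg) × (699 J/(K·kg)):  [kg] · [m²·s⁻²·K⁻¹] = kg·m²·s⁻²·K⁻¹
The terms do not share a single dimension (kg·m²·s⁻² vs kg·m²·s⁻²·K⁻¹).

No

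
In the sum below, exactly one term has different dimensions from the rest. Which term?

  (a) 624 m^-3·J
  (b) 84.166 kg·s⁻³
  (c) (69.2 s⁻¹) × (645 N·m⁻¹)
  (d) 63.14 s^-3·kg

In SI base units:
  (a) J·m⁻³ = N·m·m⁻³ = kg·m⁻¹·s⁻²
  (b) kg·s⁻³
  (c) [s⁻¹] · [kg·s⁻²] = kg·s⁻³
  (d) kg·s⁻³
All reduce to kg·s⁻³ except (a), which is kg·m⁻¹·s⁻².

(a)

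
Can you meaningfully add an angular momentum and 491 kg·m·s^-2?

No

Reduce each to base SI dimensions:
  an angular momentum:  [angular momentum] = kg·m²·s⁻¹
  491 kg·m·s^-2:  kg·m·s⁻²
kg·m²·s⁻¹ ≠ kg·m·s⁻², so they cannot be added.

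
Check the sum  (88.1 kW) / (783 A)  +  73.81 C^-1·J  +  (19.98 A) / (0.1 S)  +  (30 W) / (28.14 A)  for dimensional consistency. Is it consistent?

In SI base units:
  (88.1 kW) / (783 A):  [kg·m²·s⁻³] / [A] = kg·m²·s⁻³·A⁻¹
  73.81 C^-1·J:  J·C⁻¹ = N·m·(s·A)⁻¹ = kg·m²·s⁻³·A⁻¹
  (19.98 A) / (0.1 S):  [A] / [kg⁻¹·m⁻²·s³·A²] = kg·m²·s⁻³·A⁻¹
  (30 W) / (28.14 A):  [kg·m²·s⁻³] / [A] = kg·m²·s⁻³·A⁻¹
Every term reduces to kg·m²·s⁻³·A⁻¹.

Yes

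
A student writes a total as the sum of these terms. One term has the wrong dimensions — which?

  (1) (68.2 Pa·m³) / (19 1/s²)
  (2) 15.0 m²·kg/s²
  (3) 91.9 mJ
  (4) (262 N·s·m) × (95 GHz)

Dimensions:
  (1) [kg·m²·s⁻²] / [s⁻²] = kg·m²
  (2) kg·m²·s⁻²
  (3) J = N·m = kg·m²·s⁻²
  (4) [kg·m²·s⁻¹] · [s⁻¹] = kg·m²·s⁻²
All reduce to kg·m²·s⁻² except (1), which is kg·m².

(1)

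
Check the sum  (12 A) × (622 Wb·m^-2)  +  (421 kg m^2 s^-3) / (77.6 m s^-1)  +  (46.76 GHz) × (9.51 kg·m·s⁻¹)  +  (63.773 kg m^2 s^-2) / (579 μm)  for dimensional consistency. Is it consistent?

Work out the base dimensions of each:
  (12 A) × (622 Wb·m^-2):  [A] · [kg·s⁻²·A⁻¹] = kg·s⁻²
  (421 kg m^2 s^-3) / (77.6 m s^-1):  [kg·m²·s⁻³] / [m·s⁻¹] = kg·m·s⁻²
  (46.76 GHz) × (9.51 kg·m·s⁻¹):  [s⁻¹] · [kg·m·s⁻¹] = kg·m·s⁻²
  (63.773 kg m^2 s^-2) / (579 μm):  [kg·m²·s⁻²] / [m] = kg·m·s⁻²
The terms do not share a single dimension (kg·m·s⁻² vs kg·s⁻²).

No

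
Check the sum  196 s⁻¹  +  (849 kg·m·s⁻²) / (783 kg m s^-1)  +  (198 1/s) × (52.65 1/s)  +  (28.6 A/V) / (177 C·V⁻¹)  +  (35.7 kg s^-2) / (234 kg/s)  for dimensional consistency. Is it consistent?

No

Dimensions:
  196 s⁻¹:  s⁻¹
  (849 kg·m·s⁻²) / (783 kg m s^-1):  [kg·m·s⁻²] / [kg·m·s⁻¹] = s⁻¹
  (198 1/s) × (52.65 1/s):  [s⁻¹] · [s⁻¹] = s⁻²
  (28.6 A/V) / (177 C·V⁻¹):  [kg⁻¹·m⁻²·s³·A²] / [kg⁻¹·m⁻²·s⁴·A²] = s⁻¹
  (35.7 kg s^-2) / (234 kg/s):  [kg·s⁻²] / [kg·s⁻¹] = s⁻¹
The terms do not share a single dimension (s⁻² vs s⁻¹).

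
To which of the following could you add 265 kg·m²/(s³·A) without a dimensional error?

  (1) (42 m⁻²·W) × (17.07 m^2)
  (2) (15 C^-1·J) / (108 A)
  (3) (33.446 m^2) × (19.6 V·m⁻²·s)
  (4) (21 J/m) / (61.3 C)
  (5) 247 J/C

(5)

Reference: kg·m²·s⁻³·A⁻¹.
Each option:
  (1) [kg·s⁻³] · [m²] = kg·m²·s⁻³
  (2) [kg·m²·s⁻³·A⁻¹] / [A] = kg·m²·s⁻³·A⁻²
  (3) [m²] · [kg·s⁻²·A⁻¹] = kg·m²·s⁻²·A⁻¹
  (4) [kg·m·s⁻²] / [s·A] = kg·m·s⁻³·A⁻¹
  (5) J·C⁻¹ = N·m·(s·A)⁻¹ = kg·m²·s⁻³·A⁻¹  ← same
Only (5) matches kg·m²·s⁻³·A⁻¹.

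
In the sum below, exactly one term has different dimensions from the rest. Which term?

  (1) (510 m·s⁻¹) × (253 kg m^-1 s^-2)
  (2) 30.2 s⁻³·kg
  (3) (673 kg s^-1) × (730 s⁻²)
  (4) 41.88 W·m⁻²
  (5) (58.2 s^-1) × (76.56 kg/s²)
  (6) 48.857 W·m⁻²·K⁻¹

(6)

In SI base units:
  (1) [m·s⁻¹] · [kg·m⁻¹·s⁻²] = kg·s⁻³
  (2) kg·s⁻³
  (3) [kg·s⁻¹] · [s⁻²] = kg·s⁻³
  (4) W·m⁻² = J·s⁻¹·m⁻² = kg·s⁻³
  (5) [s⁻¹] · [kg·s⁻²] = kg·s⁻³
  (6) W·m⁻²·K⁻¹ = J·s⁻¹·m⁻²·K⁻¹ = kg·s⁻³·K⁻¹
All reduce to kg·s⁻³ except (6), which is kg·s⁻³·K⁻¹.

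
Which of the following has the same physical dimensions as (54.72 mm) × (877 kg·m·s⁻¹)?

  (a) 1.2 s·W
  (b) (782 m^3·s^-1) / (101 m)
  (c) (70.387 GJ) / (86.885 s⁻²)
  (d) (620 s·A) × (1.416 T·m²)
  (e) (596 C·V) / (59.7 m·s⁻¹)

Reference: [m] · [kg·m·s⁻¹] = kg·m²·s⁻¹.
Each option:
  (a) W·s = J·s⁻¹·s = kg·m²·s⁻²
  (b) [m³·s⁻¹] / [m] = m²·s⁻¹
  (c) [kg·m²·s⁻²] / [s⁻²] = kg·m²
  (d) [s·A] · [kg·m²·s⁻²·A⁻¹] = kg·m²·s⁻¹  ← same
  (e) [kg·m²·s⁻²] / [m·s⁻¹] = kg·m·s⁻¹
Only (d) matches kg·m²·s⁻¹.

(d)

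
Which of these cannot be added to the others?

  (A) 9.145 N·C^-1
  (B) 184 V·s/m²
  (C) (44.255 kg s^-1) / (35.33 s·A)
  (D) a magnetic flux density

(A)

In SI base units:
  (A) N·C⁻¹ = kg·m·s⁻²·(s·A)⁻¹ = kg·m·s⁻³·A⁻¹
  (B) V·s·m⁻² = J·C⁻¹·s·m⁻² = kg·s⁻²·A⁻¹
  (C) [kg·s⁻¹] / [s·A] = kg·s⁻²·A⁻¹
  (D) [magnetic flux density] = kg·s⁻²·A⁻¹
All reduce to kg·s⁻²·A⁻¹ except (A), which is kg·m·s⁻³·A⁻¹.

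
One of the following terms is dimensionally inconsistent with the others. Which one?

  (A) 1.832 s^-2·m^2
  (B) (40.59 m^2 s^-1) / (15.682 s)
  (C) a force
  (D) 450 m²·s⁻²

Expand each in SI base units:
  (A) m²·s⁻²
  (B) [m²·s⁻¹] / [s] = m²·s⁻²
  (C) [force] = kg·m·s⁻²
  (D) m²·s⁻²
All reduce to m²·s⁻² except (C), which is kg·m·s⁻².

(C)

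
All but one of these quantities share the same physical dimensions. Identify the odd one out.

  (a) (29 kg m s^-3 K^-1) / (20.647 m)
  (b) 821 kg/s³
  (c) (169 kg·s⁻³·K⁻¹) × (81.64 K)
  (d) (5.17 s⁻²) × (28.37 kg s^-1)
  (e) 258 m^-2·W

(a)

Dimensions:
  (a) [kg·m·s⁻³·K⁻¹] / [m] = kg·s⁻³·K⁻¹
  (b) kg·s⁻³
  (c) [kg·s⁻³·K⁻¹] · [K] = kg·s⁻³
  (d) [s⁻²] · [kg·s⁻¹] = kg·s⁻³
  (e) W·m⁻² = J·s⁻¹·m⁻² = kg·s⁻³
All reduce to kg·s⁻³ except (a), which is kg·s⁻³·K⁻¹.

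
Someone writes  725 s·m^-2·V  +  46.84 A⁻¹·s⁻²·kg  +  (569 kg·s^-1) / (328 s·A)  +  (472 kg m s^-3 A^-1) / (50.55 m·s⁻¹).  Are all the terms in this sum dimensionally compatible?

Expand each in SI base units:
  725 s·m^-2·V:  V·s·m⁻² = J·C⁻¹·s·m⁻² = kg·s⁻²·A⁻¹
  46.84 A⁻¹·s⁻²·kg:  kg·s⁻²·A⁻¹
  (569 kg·s^-1) / (328 s·A):  [kg·s⁻¹] / [s·A] = kg·s⁻²·A⁻¹
  (472 kg m s^-3 A^-1) / (50.55 m·s⁻¹):  [kg·m·s⁻³·A⁻¹] / [m·s⁻¹] = kg·s⁻²·A⁻¹
Every term reduces to kg·s⁻²·A⁻¹.

Yes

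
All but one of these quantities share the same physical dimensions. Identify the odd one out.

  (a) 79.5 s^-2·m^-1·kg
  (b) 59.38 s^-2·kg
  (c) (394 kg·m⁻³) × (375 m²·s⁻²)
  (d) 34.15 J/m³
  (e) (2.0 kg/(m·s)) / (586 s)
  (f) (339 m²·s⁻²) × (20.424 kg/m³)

(b)

Reduce each to base SI dimensions:
  (a) kg·m⁻¹·s⁻²
  (b) kg·s⁻²
  (c) [kg·m⁻³] · [m²·s⁻²] = kg·m⁻¹·s⁻²
  (d) J·m⁻³ = N·m·m⁻³ = kg·m⁻¹·s⁻²
  (e) [kg·m⁻¹·s⁻¹] / [s] = kg·m⁻¹·s⁻²
  (f) [m²·s⁻²] · [kg·m⁻³] = kg·m⁻¹·s⁻²
All reduce to kg·m⁻¹·s⁻² except (b), which is kg·s⁻².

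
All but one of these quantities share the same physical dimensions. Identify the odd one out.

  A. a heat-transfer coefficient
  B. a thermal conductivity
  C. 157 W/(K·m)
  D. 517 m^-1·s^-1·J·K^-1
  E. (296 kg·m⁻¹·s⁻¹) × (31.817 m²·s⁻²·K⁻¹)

In SI base units:
  A. [heat-transfer coefficient] = kg·s⁻³·K⁻¹
  B. [thermal conductivity] = kg·m·s⁻³·K⁻¹
  C. W·m⁻¹·K⁻¹ = J·s⁻¹·m⁻¹·K⁻¹ = kg·m·s⁻³·K⁻¹
  D. J·s⁻¹·m⁻¹·K⁻¹ = N·m·s⁻¹·m⁻¹·K⁻¹ = kg·m·s⁻³·K⁻¹
  E. [kg·m⁻¹·s⁻¹] · [m²·s⁻²·K⁻¹] = kg·m·s⁻³·K⁻¹
All reduce to kg·m·s⁻³·K⁻¹ except A., which is kg·s⁻³·K⁻¹.

A.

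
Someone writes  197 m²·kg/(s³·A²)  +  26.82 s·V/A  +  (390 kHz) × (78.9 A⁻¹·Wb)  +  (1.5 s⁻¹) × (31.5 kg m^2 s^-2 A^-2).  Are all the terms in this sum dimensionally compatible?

No

Work out the base dimensions of each:
  197 m²·kg/(s³·A²):  kg·m²·s⁻³·A⁻²
  26.82 s·V/A:  V·s·A⁻¹ = J·C⁻¹·s·A⁻¹ = kg·m²·s⁻²·A⁻²
  (390 kHz) × (78.9 A⁻¹·Wb):  [s⁻¹] · [kg·m²·s⁻²·A⁻²] = kg·m²·s⁻³·A⁻²
  (1.5 s⁻¹) × (31.5 kg m^2 s^-2 A^-2):  [s⁻¹] · [kg·m²·s⁻²·A⁻²] = kg·m²·s⁻³·A⁻²
The terms do not share a single dimension (kg·m²·s⁻²·A⁻² vs kg·m²·s⁻³·A⁻²).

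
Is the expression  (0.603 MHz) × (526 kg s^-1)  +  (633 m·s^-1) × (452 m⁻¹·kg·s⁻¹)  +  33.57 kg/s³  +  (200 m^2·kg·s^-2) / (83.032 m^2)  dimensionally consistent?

In SI base units:
  (0.603 MHz) × (526 kg s^-1):  [s⁻¹] · [kg·s⁻¹] = kg·s⁻²
  (633 m·s^-1) × (452 m⁻¹·kg·s⁻¹):  [m·s⁻¹] · [kg·m⁻¹·s⁻¹] = kg·s⁻²
  33.57 kg/s³:  kg·s⁻³
  (200 m^2·kg·s^-2) / (83.032 m^2):  [kg·m²·s⁻²] / [m²] = kg·s⁻²
The terms do not share a single dimension (kg·s⁻² vs kg·s⁻³).

No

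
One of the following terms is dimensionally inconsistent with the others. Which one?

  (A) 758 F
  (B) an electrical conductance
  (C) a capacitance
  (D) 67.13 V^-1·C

(B)

Dimensions:
  (A) F = C·V⁻¹ = kg⁻¹·m⁻²·s⁴·A²
  (B) [electrical conductance] = kg⁻¹·m⁻²·s³·A²
  (C) [capacitance] = kg⁻¹·m⁻²·s⁴·A²
  (D) C·V⁻¹ = s·A·(J·C⁻¹)⁻¹ = kg⁻¹·m⁻²·s⁴·A²
All reduce to kg⁻¹·m⁻²·s⁴·A² except (B), which is kg⁻¹·m⁻²·s³·A².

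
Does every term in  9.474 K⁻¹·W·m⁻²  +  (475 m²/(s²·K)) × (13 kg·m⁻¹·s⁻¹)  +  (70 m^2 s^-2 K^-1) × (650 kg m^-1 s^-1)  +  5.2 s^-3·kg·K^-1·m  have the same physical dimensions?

Reduce each to base SI dimensions:
  9.474 K⁻¹·W·m⁻²:  W·m⁻²·K⁻¹ = J·s⁻¹·m⁻²·K⁻¹ = kg·s⁻³·K⁻¹
  (475 m²/(s²·K)) × (13 kg·m⁻¹·s⁻¹):  [m²·s⁻²·K⁻¹] · [kg·m⁻¹·s⁻¹] = kg·m·s⁻³·K⁻¹
  (70 m^2 s^-2 K^-1) × (650 kg m^-1 s^-1):  [m²·s⁻²·K⁻¹] · [kg·m⁻¹·s⁻¹] = kg·m·s⁻³·K⁻¹
  5.2 s^-3·kg·K^-1·m:  kg·m·s⁻³·K⁻¹
The terms do not share a single dimension (kg·m·s⁻³·K⁻¹ vs kg·s⁻³·K⁻¹).

No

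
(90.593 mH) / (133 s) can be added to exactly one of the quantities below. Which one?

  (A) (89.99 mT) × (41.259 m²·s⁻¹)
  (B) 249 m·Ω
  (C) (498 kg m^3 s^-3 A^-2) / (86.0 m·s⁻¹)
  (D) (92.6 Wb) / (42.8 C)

Reference: [kg·m²·s⁻²·A⁻²] / [s] = kg·m²·s⁻³·A⁻².
Each option:
  (A) [kg·s⁻²·A⁻¹] · [m²·s⁻¹] = kg·m²·s⁻³·A⁻¹
  (B) Ω·m = V·A⁻¹·m = kg·m³·s⁻³·A⁻²
  (C) [kg·m³·s⁻³·A⁻²] / [m·s⁻¹] = kg·m²·s⁻²·A⁻²
  (D) [kg·m²·s⁻²·A⁻¹] / [s·A] = kg·m²·s⁻³·A⁻²  ← same
Only (D) matches kg·m²·s⁻³·A⁻².

(D)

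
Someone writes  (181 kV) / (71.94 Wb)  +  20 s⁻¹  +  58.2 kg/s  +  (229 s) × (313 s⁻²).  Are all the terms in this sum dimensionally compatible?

No

In SI base units:
  (181 kV) / (71.94 Wb):  [kg·m²·s⁻³·A⁻¹] / [kg·m²·s⁻²·A⁻¹] = s⁻¹
  20 s⁻¹:  s⁻¹
  58.2 kg/s:  kg·s⁻¹
  (229 s) × (313 s⁻²):  [s] · [s⁻²] = s⁻¹
The terms do not share a single dimension (kg·s⁻¹ vs s⁻¹).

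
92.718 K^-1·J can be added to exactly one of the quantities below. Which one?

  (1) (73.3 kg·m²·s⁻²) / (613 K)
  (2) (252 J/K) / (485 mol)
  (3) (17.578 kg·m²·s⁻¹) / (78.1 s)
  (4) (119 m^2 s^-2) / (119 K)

Reference: J·K⁻¹ = N·m·K⁻¹ = kg·m²·s⁻²·K⁻¹.
Each option:
  (1) [kg·m²·s⁻²] / [K] = kg·m²·s⁻²·K⁻¹  ← same
  (2) [kg·m²·s⁻²·K⁻¹] / [mol] = kg·m²·s⁻²·K⁻¹·mol⁻¹
  (3) [kg·m²·s⁻¹] / [s] = kg·m²·s⁻²
  (4) [m²·s⁻²] / [K] = m²·s⁻²·K⁻¹
Only (1) matches kg·m²·s⁻²·K⁻¹.

(1)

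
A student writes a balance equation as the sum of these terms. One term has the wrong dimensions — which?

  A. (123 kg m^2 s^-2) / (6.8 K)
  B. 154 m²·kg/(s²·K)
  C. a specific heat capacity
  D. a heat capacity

C.

Reduce each to base SI dimensions:
  A. [kg·m²·s⁻²] / [K] = kg·m²·s⁻²·K⁻¹
  B. kg·m²·s⁻²·K⁻¹
  C. [specific heat capacity] = m²·s⁻²·K⁻¹
  D. [heat capacity] = kg·m²·s⁻²·K⁻¹
All reduce to kg·m²·s⁻²·K⁻¹ except C., which is m²·s⁻²·K⁻¹.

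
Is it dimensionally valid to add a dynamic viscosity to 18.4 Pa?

Reduce each to base SI dimensions:
  a dynamic viscosity:  [dynamic viscosity] = kg·m⁻¹·s⁻¹
  18.4 Pa:  Pa = N·m⁻² = kg·m⁻¹·s⁻²
kg·m⁻¹·s⁻¹ ≠ kg·m⁻¹·s⁻², so they cannot be added.

No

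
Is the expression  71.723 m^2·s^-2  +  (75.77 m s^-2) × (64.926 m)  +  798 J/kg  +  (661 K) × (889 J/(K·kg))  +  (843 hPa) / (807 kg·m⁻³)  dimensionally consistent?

Expand each in SI base units:
  71.723 m^2·s^-2:  m²·s⁻²
  (75.77 m s^-2) × (64.926 m):  [m·s⁻²] · [m] = m²·s⁻²
  798 J/kg:  J·kg⁻¹ = N·m·kg⁻¹ = m²·s⁻²
  (661 K) × (889 J/(K·kg)):  [K] · [m²·s⁻²·K⁻¹] = m²·s⁻²
  (843 hPa) / (807 kg·m⁻³):  [kg·m⁻¹·s⁻²] / [kg·m⁻³] = m²·s⁻²
Every term reduces to m²·s⁻².

Yes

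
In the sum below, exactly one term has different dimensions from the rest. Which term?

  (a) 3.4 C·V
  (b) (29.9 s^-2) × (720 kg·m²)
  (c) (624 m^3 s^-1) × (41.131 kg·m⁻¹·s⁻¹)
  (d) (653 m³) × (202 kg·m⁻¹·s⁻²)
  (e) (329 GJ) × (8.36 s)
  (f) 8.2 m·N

Dimensions:
  (a) C·V = s·A·J·C⁻¹ = kg·m²·s⁻²
  (b) [s⁻²] · [kg·m²] = kg·m²·s⁻²
  (c) [m³·s⁻¹] · [kg·m⁻¹·s⁻¹] = kg·m²·s⁻²
  (d) [m³] · [kg·m⁻¹·s⁻²] = kg·m²·s⁻²
  (e) [kg·m²·s⁻²] · [s] = kg·m²·s⁻¹
  (f) N·m = kg·m·s⁻²·m = kg·m²·s⁻²
All reduce to kg·m²·s⁻² except (e), which is kg·m²·s⁻¹.

(e)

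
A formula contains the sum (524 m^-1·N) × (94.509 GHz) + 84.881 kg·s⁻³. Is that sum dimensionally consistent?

Yes

Dimensions:
  (524 m^-1·N) × (94.509 GHz):  [kg·s⁻²] · [s⁻¹] = kg·s⁻³
  84.881 kg·s⁻³:  kg·s⁻³
Both are kg·s⁻³, so they have the same dimensions and can be added.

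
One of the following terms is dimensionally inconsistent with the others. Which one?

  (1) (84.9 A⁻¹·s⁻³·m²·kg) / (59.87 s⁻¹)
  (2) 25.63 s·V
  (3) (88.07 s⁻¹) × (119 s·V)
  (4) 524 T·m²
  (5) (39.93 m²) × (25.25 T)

(3)

Dimensions:
  (1) [kg·m²·s⁻³·A⁻¹] / [s⁻¹] = kg·m²·s⁻²·A⁻¹
  (2) V·s = J·C⁻¹·s = kg·m²·s⁻²·A⁻¹
  (3) [s⁻¹] · [kg·m²·s⁻²·A⁻¹] = kg·m²·s⁻³·A⁻¹
  (4) T·m² = Wb·m⁻²·m² = kg·m²·s⁻²·A⁻¹
  (5) [m²] · [kg·s⁻²·A⁻¹] = kg·m²·s⁻²·A⁻¹
All reduce to kg·m²·s⁻²·A⁻¹ except (3), which is kg·m²·s⁻³·A⁻¹.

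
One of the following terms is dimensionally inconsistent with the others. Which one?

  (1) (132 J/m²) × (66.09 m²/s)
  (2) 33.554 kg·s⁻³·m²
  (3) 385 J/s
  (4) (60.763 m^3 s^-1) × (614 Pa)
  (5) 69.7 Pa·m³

(5)

Reduce each to base SI dimensions:
  (1) [kg·s⁻²] · [m²·s⁻¹] = kg·m²·s⁻³
  (2) kg·m²·s⁻³
  (3) J·s⁻¹ = N·m·s⁻¹ = kg·m²·s⁻³
  (4) [m³·s⁻¹] · [kg·m⁻¹·s⁻²] = kg·m²·s⁻³
  (5) Pa·m³ = N·m⁻²·m³ = kg·m²·s⁻²
All reduce to kg·m²·s⁻³ except (5), which is kg·m²·s⁻².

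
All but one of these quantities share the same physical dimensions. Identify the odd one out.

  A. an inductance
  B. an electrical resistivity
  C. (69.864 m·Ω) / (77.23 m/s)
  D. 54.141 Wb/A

B.

In SI base units:
  A. [inductance] = kg·m²·s⁻²·A⁻²
  B. [electrical resistivity] = kg·m³·s⁻³·A⁻²
  C. [kg·m³·s⁻³·A⁻²] / [m·s⁻¹] = kg·m²·s⁻²·A⁻²
  D. Wb·A⁻¹ = V·s·A⁻¹ = kg·m²·s⁻²·A⁻²
All reduce to kg·m²·s⁻²·A⁻² except B., which is kg·m³·s⁻³·A⁻².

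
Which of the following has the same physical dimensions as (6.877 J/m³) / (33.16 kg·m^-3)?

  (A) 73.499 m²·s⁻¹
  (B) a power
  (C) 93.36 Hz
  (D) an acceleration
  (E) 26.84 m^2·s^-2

Reference: [kg·m⁻¹·s⁻²] / [kg·m⁻³] = m²·s⁻².
Each option:
  (A) m²·s⁻¹
  (B) [power] = kg·m²·s⁻³
  (C) Hz = s⁻¹
  (D) [acceleration] = m·s⁻²
  (E) m²·s⁻²  ← same
Only (E) matches m²·s⁻².

(E)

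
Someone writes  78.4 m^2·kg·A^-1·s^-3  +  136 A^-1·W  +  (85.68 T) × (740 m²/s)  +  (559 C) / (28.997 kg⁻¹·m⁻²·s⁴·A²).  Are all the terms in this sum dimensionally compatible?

Yes

Expand each in SI base units:
  78.4 m^2·kg·A^-1·s^-3:  kg·m²·s⁻³·A⁻¹
  136 A^-1·W:  W·A⁻¹ = J·s⁻¹·A⁻¹ = kg·m²·s⁻³·A⁻¹
  (85.68 T) × (740 m²/s):  [kg·s⁻²·A⁻¹] · [m²·s⁻¹] = kg·m²·s⁻³·A⁻¹
  (559 C) / (28.997 kg⁻¹·m⁻²·s⁴·A²):  [s·A] / [kg⁻¹·m⁻²·s⁴·A²] = kg·m²·s⁻³·A⁻¹
Every term reduces to kg·m²·s⁻³·A⁻¹.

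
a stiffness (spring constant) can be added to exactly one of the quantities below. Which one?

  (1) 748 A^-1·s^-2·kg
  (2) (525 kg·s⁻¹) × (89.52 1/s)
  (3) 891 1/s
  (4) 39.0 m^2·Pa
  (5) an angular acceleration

Reference: [stiffness (spring constant)] = kg·s⁻².
Each option:
  (1) kg·s⁻²·A⁻¹
  (2) [kg·s⁻¹] · [s⁻¹] = kg·s⁻²  ← same
  (3) s⁻¹
  (4) Pa·m² = N·m⁻²·m² = kg·m·s⁻²
  (5) [angular acceleration] = s⁻²
Only (2) matches kg·s⁻².

(2)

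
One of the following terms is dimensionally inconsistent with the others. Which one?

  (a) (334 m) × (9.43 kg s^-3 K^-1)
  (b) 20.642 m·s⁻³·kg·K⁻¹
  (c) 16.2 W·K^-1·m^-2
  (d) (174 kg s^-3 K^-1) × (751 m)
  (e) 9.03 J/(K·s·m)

Expand each in SI base units:
  (a) [m] · [kg·s⁻³·K⁻¹] = kg·m·s⁻³·K⁻¹
  (b) kg·m·s⁻³·K⁻¹
  (c) W·m⁻²·K⁻¹ = J·s⁻¹·m⁻²·K⁻¹ = kg·s⁻³·K⁻¹
  (d) [kg·s⁻³·K⁻¹] · [m] = kg·m·s⁻³·K⁻¹
  (e) J·s⁻¹·m⁻¹·K⁻¹ = N·m·s⁻¹·m⁻¹·K⁻¹ = kg·m·s⁻³·K⁻¹
All reduce to kg·m·s⁻³·K⁻¹ except (c), which is kg·s⁻³·K⁻¹.

(c)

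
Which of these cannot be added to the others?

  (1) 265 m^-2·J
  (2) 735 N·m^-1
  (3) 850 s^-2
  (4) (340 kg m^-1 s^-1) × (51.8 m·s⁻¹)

(3)

Reduce each to base SI dimensions:
  (1) J·m⁻² = N·m·m⁻² = kg·s⁻²
  (2) N·m⁻¹ = kg·m·s⁻²·m⁻¹ = kg·s⁻²
  (3) s⁻²
  (4) [kg·m⁻¹·s⁻¹] · [m·s⁻¹] = kg·s⁻²
All reduce to kg·s⁻² except (3), which is s⁻².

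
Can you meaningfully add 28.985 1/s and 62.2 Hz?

Yes

Expand each in SI base units:
  28.985 1/s:  s⁻¹
  62.2 Hz:  Hz = s⁻¹
Both are s⁻¹, so they have the same dimensions and can be added.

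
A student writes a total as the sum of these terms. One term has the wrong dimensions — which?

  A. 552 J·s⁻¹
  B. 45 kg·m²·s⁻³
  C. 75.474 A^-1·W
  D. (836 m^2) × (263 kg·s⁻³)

C.

Reduce each to base SI dimensions:
  A. J·s⁻¹ = N·m·s⁻¹ = kg·m²·s⁻³
  B. kg·m²·s⁻³
  C. W·A⁻¹ = J·s⁻¹·A⁻¹ = kg·m²·s⁻³·A⁻¹
  D. [m²] · [kg·s⁻³] = kg·m²·s⁻³
All reduce to kg·m²·s⁻³ except C., which is kg·m²·s⁻³·A⁻¹.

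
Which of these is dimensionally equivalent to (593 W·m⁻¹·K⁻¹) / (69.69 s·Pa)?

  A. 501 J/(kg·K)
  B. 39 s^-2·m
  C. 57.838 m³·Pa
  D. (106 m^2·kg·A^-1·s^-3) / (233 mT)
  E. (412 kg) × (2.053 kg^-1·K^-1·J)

Reference: [kg·m·s⁻³·K⁻¹] / [kg·m⁻¹·s⁻¹] = m²·s⁻²·K⁻¹.
Each option:
  A. J·kg⁻¹·K⁻¹ = N·m·kg⁻¹·K⁻¹ = m²·s⁻²·K⁻¹  ← same
  B. m·s⁻²
  C. Pa·m³ = N·m⁻²·m³ = kg·m²·s⁻²
  D. [kg·m²·s⁻³·A⁻¹] / [kg·s⁻²·A⁻¹] = m²·s⁻¹
  E. [kg] · [m²·s⁻²·K⁻¹] = kg·m²·s⁻²·K⁻¹
Only A. matches m²·s⁻²·K⁻¹.

A.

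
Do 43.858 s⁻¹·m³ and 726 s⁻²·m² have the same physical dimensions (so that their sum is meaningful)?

No

Expand each in SI base units:
  43.858 s⁻¹·m³:  m³·s⁻¹
  726 s⁻²·m²:  m²·s⁻²
m³·s⁻¹ ≠ m²·s⁻², so they cannot be added.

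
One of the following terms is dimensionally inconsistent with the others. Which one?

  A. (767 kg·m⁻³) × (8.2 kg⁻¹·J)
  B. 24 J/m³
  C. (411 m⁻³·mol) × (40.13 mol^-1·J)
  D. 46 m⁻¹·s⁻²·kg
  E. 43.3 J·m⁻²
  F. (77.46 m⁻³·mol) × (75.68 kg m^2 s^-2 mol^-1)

E.

In SI base units:
  A. [kg·m⁻³] · [m²·s⁻²] = kg·m⁻¹·s⁻²
  B. J·m⁻³ = N·m·m⁻³ = kg·m⁻¹·s⁻²
  C. [m⁻³·mol] · [kg·m²·s⁻²·mol⁻¹] = kg·m⁻¹·s⁻²
  D. kg·m⁻¹·s⁻²
  E. J·m⁻² = N·m·m⁻² = kg·s⁻²
  F. [m⁻³·mol] · [kg·m²·s⁻²·mol⁻¹] = kg·m⁻¹·s⁻²
All reduce to kg·m⁻¹·s⁻² except E., which is kg·s⁻².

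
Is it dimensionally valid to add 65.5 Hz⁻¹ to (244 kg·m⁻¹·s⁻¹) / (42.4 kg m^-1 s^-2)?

Yes

Reduce each to base SI dimensions:
  65.5 Hz⁻¹:  Hz⁻¹ = (s⁻¹)⁻¹ = s
  (244 kg·m⁻¹·s⁻¹) / (42.4 kg m^-1 s^-2):  [kg·m⁻¹·s⁻¹] / [kg·m⁻¹·s⁻²] = s
Both are s, so they have the same dimensions and can be added.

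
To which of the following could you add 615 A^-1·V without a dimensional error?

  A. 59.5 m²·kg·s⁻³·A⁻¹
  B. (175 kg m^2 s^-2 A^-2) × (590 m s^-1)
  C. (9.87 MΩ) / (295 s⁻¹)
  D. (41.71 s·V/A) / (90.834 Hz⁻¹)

D.

Reference: V·A⁻¹ = J·C⁻¹·A⁻¹ = kg·m²·s⁻³·A⁻².
Each option:
  A. kg·m²·s⁻³·A⁻¹
  B. [kg·m²·s⁻²·A⁻²] · [m·s⁻¹] = kg·m³·s⁻³·A⁻²
  C. [kg·m²·s⁻³·A⁻²] / [s⁻¹] = kg·m²·s⁻²·A⁻²
  D. [kg·m²·s⁻²·A⁻²] / [s] = kg·m²·s⁻³·A⁻²  ← same
Only D. matches kg·m²·s⁻³·A⁻².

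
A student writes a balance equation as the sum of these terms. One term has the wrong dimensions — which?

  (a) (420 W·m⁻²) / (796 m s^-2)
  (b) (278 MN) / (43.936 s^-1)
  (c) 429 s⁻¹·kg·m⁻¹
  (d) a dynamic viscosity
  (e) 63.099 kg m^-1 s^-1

(b)

Reduce each to base SI dimensions:
  (a) [kg·s⁻³] / [m·s⁻²] = kg·m⁻¹·s⁻¹
  (b) [kg·m·s⁻²] / [s⁻¹] = kg·m·s⁻¹
  (c) kg·m⁻¹·s⁻¹
  (d) [dynamic viscosity] = kg·m⁻¹·s⁻¹
  (e) kg·m⁻¹·s⁻¹
All reduce to kg·m⁻¹·s⁻¹ except (b), which is kg·m·s⁻¹.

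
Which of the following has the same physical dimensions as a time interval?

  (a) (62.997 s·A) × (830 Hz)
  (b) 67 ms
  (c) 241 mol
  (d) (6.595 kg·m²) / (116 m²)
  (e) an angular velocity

Reference: [time interval] = s.
Each option:
  (a) [s·A] · [s⁻¹] = A
  (b) s  ← same
  (c) mol
  (d) [kg·m²] / [m²] = kg
  (e) [angular velocity] = s⁻¹
Only (b) matches s.

(b)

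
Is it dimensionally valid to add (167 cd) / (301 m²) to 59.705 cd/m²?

Yes

Work out the base dimensions of each:
  (167 cd) / (301 m²):  [cd] / [m²] = m⁻²·cd
  59.705 cd/m²:  cd·m⁻² = m⁻²·cd
Both are m⁻²·cd, so they have the same dimensions and can be added.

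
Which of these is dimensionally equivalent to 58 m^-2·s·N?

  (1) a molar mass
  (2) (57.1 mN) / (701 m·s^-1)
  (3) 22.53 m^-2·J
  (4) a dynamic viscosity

(4)

Reference: N·s·m⁻² = kg·m·s⁻²·s·m⁻² = kg·m⁻¹·s⁻¹.
Each option:
  (1) [molar mass] = kg·mol⁻¹
  (2) [kg·m·s⁻²] / [m·s⁻¹] = kg·s⁻¹
  (3) J·m⁻² = N·m·m⁻² = kg·s⁻²
  (4) [dynamic viscosity] = kg·m⁻¹·s⁻¹  ← same
Only (4) matches kg·m⁻¹·s⁻¹.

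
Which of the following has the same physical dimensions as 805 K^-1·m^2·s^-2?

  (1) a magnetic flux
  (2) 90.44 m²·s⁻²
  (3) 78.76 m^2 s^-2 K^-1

(3)

Reference: m²·s⁻²·K⁻¹.
Each option:
  (1) [magnetic flux] = kg·m²·s⁻²·A⁻¹
  (2) m²·s⁻²
  (3) m²·s⁻²·K⁻¹  ← same
Only (3) matches m²·s⁻²·K⁻¹.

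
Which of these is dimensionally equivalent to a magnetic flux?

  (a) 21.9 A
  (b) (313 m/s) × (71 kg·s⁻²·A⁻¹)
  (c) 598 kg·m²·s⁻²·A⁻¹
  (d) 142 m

Reference: [magnetic flux] = kg·m²·s⁻²·A⁻¹.
Each option:
  (a) A
  (b) [m·s⁻¹] · [kg·s⁻²·A⁻¹] = kg·m·s⁻³·A⁻¹
  (c) kg·m²·s⁻²·A⁻¹  ← same
  (d) m
Only (c) matches kg·m²·s⁻²·A⁻¹.

(c)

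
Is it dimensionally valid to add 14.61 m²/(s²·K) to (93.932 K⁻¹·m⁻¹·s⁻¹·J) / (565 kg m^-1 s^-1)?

Yes

Reduce each to base SI dimensions:
  14.61 m²/(s²·K):  m²·s⁻²·K⁻¹
  (93.932 K⁻¹·m⁻¹·s⁻¹·J) / (565 kg m^-1 s^-1):  [kg·m·s⁻³·K⁻¹] / [kg·m⁻¹·s⁻¹] = m²·s⁻²·K⁻¹
Both are m²·s⁻²·K⁻¹, so they have the same dimensions and can be added.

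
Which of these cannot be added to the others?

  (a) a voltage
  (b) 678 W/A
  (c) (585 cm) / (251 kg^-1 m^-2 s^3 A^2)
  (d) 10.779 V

Reduce each to base SI dimensions:
  (a) [voltage] = kg·m²·s⁻³·A⁻¹
  (b) W·A⁻¹ = J·s⁻¹·A⁻¹ = kg·m²·s⁻³·A⁻¹
  (c) [m] / [kg⁻¹·m⁻²·s³·A²] = kg·m³·s⁻³·A⁻²
  (d) V = J·C⁻¹ = kg·m²·s⁻³·A⁻¹
All reduce to kg·m²·s⁻³·A⁻¹ except (c), which is kg·m³·s⁻³·A⁻².

(c)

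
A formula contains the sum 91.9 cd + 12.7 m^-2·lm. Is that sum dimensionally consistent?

Work out the base dimensions of each:
  91.9 cd:  cd
  12.7 m^-2·lm:  lm·m⁻² = cd·m⁻² = m⁻²·cd
cd ≠ m⁻²·cd, so they cannot be added.

No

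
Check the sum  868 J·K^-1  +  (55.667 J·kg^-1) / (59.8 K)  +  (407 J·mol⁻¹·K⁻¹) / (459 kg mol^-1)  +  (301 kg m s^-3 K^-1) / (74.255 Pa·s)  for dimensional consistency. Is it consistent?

Reduce each to base SI dimensions:
  868 J·K^-1:  J·K⁻¹ = N·m·K⁻¹ = kg·m²·s⁻²·K⁻¹
  (55.667 J·kg^-1) / (59.8 K):  [m²·s⁻²] / [K] = m²·s⁻²·K⁻¹
  (407 J·mol⁻¹·K⁻¹) / (459 kg mol^-1):  [kg·m²·s⁻²·K⁻¹·mol⁻¹] / [kg·mol⁻¹] = m²·s⁻²·K⁻¹
  (301 kg m s^-3 K^-1) / (74.255 Pa·s):  [kg·m·s⁻³·K⁻¹] / [kg·m⁻¹·s⁻¹] = m²·s⁻²·K⁻¹
The terms do not share a single dimension (kg·m²·s⁻²·K⁻¹ vs m²·s⁻²·K⁻¹).

No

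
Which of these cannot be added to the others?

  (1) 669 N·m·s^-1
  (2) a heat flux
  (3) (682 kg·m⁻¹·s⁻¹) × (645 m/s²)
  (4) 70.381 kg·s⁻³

(1)

In SI base units:
  (1) N·m·s⁻¹ = kg·m·s⁻²·m·s⁻¹ = kg·m²·s⁻³
  (2) [heat flux] = kg·s⁻³
  (3) [kg·m⁻¹·s⁻¹] · [m·s⁻²] = kg·s⁻³
  (4) kg·s⁻³
All reduce to kg·s⁻³ except (1), which is kg·m²·s⁻³.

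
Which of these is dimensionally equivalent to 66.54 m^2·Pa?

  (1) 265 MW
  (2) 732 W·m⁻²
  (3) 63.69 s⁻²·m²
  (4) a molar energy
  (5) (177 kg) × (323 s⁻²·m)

(5)

Reference: Pa·m² = N·m⁻²·m² = kg·m·s⁻².
Each option:
  (1) W = J·s⁻¹ = kg·m²·s⁻³
  (2) W·m⁻² = J·s⁻¹·m⁻² = kg·s⁻³
  (3) m²·s⁻²
  (4) [molar energy] = kg·m²·s⁻²·mol⁻¹
  (5) [kg] · [m·s⁻²] = kg·m·s⁻²  ← same
Only (5) matches kg·m·s⁻².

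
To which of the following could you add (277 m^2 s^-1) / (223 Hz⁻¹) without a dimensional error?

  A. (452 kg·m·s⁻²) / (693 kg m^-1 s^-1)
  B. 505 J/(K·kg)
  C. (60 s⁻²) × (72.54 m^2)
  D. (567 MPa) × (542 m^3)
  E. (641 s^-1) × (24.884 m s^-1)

C.

Reference: [m²·s⁻¹] / [s] = m²·s⁻².
Each option:
  A. [kg·m·s⁻²] / [kg·m⁻¹·s⁻¹] = m²·s⁻¹
  B. J·kg⁻¹·K⁻¹ = N·m·kg⁻¹·K⁻¹ = m²·s⁻²·K⁻¹
  C. [s⁻²] · [m²] = m²·s⁻²  ← same
  D. [kg·m⁻¹·s⁻²] · [m³] = kg·m²·s⁻²
  E. [s⁻¹] · [m·s⁻¹] = m·s⁻²
Only C. matches m²·s⁻².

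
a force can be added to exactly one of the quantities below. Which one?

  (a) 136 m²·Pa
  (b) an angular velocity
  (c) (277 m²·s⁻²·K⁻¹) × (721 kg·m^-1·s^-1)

Reference: [force] = kg·m·s⁻².
Each option:
  (a) Pa·m² = N·m⁻²·m² = kg·m·s⁻²  ← same
  (b) [angular velocity] = s⁻¹
  (c) [m²·s⁻²·K⁻¹] · [kg·m⁻¹·s⁻¹] = kg·m·s⁻³·K⁻¹
Only (a) matches kg·m·s⁻².

(a)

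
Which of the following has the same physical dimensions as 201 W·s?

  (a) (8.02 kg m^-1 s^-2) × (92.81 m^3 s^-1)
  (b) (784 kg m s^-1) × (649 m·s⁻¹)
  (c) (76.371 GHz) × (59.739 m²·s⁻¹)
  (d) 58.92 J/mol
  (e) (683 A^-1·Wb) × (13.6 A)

(b)

Reference: W·s = J·s⁻¹·s = kg·m²·s⁻².
Each option:
  (a) [kg·m⁻¹·s⁻²] · [m³·s⁻¹] = kg·m²·s⁻³
  (b) [kg·m·s⁻¹] · [m·s⁻¹] = kg·m²·s⁻²  ← same
  (c) [s⁻¹] · [m²·s⁻¹] = m²·s⁻²
  (d) J·mol⁻¹ = N·m·mol⁻¹ = kg·m²·s⁻²·mol⁻¹
  (e) [kg·m²·s⁻²·A⁻²] · [A] = kg·m²·s⁻²·A⁻¹
Only (b) matches kg·m²·s⁻².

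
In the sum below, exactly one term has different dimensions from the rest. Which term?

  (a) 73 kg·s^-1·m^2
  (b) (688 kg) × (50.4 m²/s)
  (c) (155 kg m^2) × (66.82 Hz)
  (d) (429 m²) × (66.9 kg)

Expand each in SI base units:
  (a) kg·m²·s⁻¹
  (b) [kg] · [m²·s⁻¹] = kg·m²·s⁻¹
  (c) [kg·m²] · [s⁻¹] = kg·m²·s⁻¹
  (d) [m²] · [kg] = kg·m²
All reduce to kg·m²·s⁻¹ except (d), which is kg·m².

(d)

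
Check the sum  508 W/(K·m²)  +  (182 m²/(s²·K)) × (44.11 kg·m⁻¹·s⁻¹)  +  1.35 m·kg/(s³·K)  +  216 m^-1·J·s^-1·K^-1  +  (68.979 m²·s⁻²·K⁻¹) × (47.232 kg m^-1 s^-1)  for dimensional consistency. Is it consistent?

No

Reduce each to base SI dimensions:
  508 W/(K·m²):  W·m⁻²·K⁻¹ = J·s⁻¹·m⁻²·K⁻¹ = kg·s⁻³·K⁻¹
  (182 m²/(s²·K)) × (44.11 kg·m⁻¹·s⁻¹):  [m²·s⁻²·K⁻¹] · [kg·m⁻¹·s⁻¹] = kg·m·s⁻³·K⁻¹
  1.35 m·kg/(s³·K):  kg·m·s⁻³·K⁻¹
  216 m^-1·J·s^-1·K^-1:  J·s⁻¹·m⁻¹·K⁻¹ = N·m·s⁻¹·m⁻¹·K⁻¹ = kg·m·s⁻³·K⁻¹
  (68.979 m²·s⁻²·K⁻¹) × (47.232 kg m^-1 s^-1):  [m²·s⁻²·K⁻¹] · [kg·m⁻¹·s⁻¹] = kg·m·s⁻³·K⁻¹
The terms do not share a single dimension (kg·m·s⁻³·K⁻¹ vs kg·s⁻³·K⁻¹).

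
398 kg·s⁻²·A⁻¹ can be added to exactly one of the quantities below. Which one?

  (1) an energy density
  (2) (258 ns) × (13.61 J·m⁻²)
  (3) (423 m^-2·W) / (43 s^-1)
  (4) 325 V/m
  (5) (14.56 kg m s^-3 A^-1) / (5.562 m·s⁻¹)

Reference: kg·s⁻²·A⁻¹.
Each option:
  (1) [energy density] = kg·m⁻¹·s⁻²
  (2) [s] · [kg·s⁻²] = kg·s⁻¹
  (3) [kg·s⁻³] / [s⁻¹] = kg·s⁻²
  (4) V·m⁻¹ = J·C⁻¹·m⁻¹ = kg·m·s⁻³·A⁻¹
  (5) [kg·m·s⁻³·A⁻¹] / [m·s⁻¹] = kg·s⁻²·A⁻¹  ← same
Only (5) matches kg·s⁻²·A⁻¹.

(5)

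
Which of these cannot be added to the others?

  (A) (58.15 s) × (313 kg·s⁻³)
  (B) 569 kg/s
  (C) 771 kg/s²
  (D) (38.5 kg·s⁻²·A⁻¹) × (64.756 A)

(B)

Reduce each to base SI dimensions:
  (A) [s] · [kg·s⁻³] = kg·s⁻²
  (B) kg·s⁻¹
  (C) kg·s⁻²
  (D) [kg·s⁻²·A⁻¹] · [A] = kg·s⁻²
All reduce to kg·s⁻² except (B), which is kg·s⁻¹.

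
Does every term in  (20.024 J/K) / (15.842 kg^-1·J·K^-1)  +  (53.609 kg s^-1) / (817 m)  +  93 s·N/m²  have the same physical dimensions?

No

Work out the base dimensions of each:
  (20.024 J/K) / (15.842 kg^-1·J·K^-1):  [kg·m²·s⁻²·K⁻¹] / [m²·s⁻²·K⁻¹] = kg
  (53.609 kg s^-1) / (817 m):  [kg·s⁻¹] / [m] = kg·m⁻¹·s⁻¹
  93 s·N/m²:  N·s·m⁻² = kg·m·s⁻²·s·m⁻² = kg·m⁻¹·s⁻¹
The terms do not share a single dimension (kg vs kg·m⁻¹·s⁻¹).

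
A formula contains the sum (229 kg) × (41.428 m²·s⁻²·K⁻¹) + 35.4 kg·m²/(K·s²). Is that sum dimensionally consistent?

In SI base units:
  (229 kg) × (41.428 m²·s⁻²·K⁻¹):  [kg] · [m²·s⁻²·K⁻¹] = kg·m²·s⁻²·K⁻¹
  35.4 kg·m²/(K·s²):  kg·m²·s⁻²·K⁻¹
Both are kg·m²·s⁻²·K⁻¹, so they have the same dimensions and can be added.

Yes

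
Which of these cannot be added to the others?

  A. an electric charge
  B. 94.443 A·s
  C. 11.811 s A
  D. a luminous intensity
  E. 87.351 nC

Expand each in SI base units:
  A. [electric charge] = s·A
  B. A·s = s·A
  C. s·A
  D. [luminous intensity] = cd
  E. C = s·A
All reduce to s·A except D., which is cd.

D.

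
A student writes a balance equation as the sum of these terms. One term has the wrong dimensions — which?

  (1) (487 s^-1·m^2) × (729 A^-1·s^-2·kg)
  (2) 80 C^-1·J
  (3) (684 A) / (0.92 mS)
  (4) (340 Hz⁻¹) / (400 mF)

(4)

In SI base units:
  (1) [m²·s⁻¹] · [kg·s⁻²·A⁻¹] = kg·m²·s⁻³·A⁻¹
  (2) J·C⁻¹ = N·m·(s·A)⁻¹ = kg·m²·s⁻³·A⁻¹
  (3) [A] / [kg⁻¹·m⁻²·s³·A²] = kg·m²·s⁻³·A⁻¹
  (4) [s] / [kg⁻¹·m⁻²·s⁴·A²] = kg·m²·s⁻³·A⁻²
All reduce to kg·m²·s⁻³·A⁻¹ except (4), which is kg·m²·s⁻³·A⁻².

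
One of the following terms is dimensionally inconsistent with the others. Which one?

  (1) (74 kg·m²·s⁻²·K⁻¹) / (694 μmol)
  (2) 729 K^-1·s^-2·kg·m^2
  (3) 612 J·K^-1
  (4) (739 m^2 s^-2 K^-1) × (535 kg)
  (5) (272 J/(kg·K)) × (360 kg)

(1)

Reduce each to base SI dimensions:
  (1) [kg·m²·s⁻²·K⁻¹] / [mol] = kg·m²·s⁻²·K⁻¹·mol⁻¹
  (2) kg·m²·s⁻²·K⁻¹
  (3) J·K⁻¹ = N·m·K⁻¹ = kg·m²·s⁻²·K⁻¹
  (4) [m²·s⁻²·K⁻¹] · [kg] = kg·m²·s⁻²·K⁻¹
  (5) [m²·s⁻²·K⁻¹] · [kg] = kg·m²·s⁻²·K⁻¹
All reduce to kg·m²·s⁻²·K⁻¹ except (1), which is kg·m²·s⁻²·K⁻¹·mol⁻¹.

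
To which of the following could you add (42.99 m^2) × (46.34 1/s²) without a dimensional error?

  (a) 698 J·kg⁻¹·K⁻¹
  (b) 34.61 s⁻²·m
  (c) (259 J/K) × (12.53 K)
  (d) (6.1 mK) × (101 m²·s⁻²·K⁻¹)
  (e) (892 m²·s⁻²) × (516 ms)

Reference: [m²] · [s⁻²] = m²·s⁻².
Each option:
  (a) J·kg⁻¹·K⁻¹ = N·m·kg⁻¹·K⁻¹ = m²·s⁻²·K⁻¹
  (b) m·s⁻²
  (c) [kg·m²·s⁻²·K⁻¹] · [K] = kg·m²·s⁻²
  (d) [K] · [m²·s⁻²·K⁻¹] = m²·s⁻²  ← same
  (e) [m²·s⁻²] · [s] = m²·s⁻¹
Only (d) matches m²·s⁻².

(d)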